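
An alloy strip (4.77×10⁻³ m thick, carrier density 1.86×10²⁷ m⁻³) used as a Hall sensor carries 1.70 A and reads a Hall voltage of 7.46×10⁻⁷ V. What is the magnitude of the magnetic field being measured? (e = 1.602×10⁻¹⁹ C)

From V_H = IB/(n e t), B = V_H n e t / I.
B = (7.46×10⁻⁷)(1.86×10²⁷)(1.602×10⁻¹⁹)(4.77×10⁻³)/1.70 ≈ 0.624 T.

B ≈ 0.624 T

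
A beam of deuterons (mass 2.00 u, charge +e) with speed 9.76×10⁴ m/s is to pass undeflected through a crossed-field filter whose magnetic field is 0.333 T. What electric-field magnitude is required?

For straight-line motion qE = qvB, so E = vB.
E = 9.76×10⁴ × 0.333 = 3.25×10⁴ V/m.

E = 3.25×10⁴ V/m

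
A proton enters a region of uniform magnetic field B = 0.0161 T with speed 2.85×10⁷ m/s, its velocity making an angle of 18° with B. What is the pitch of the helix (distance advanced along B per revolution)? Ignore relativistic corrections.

p ≈ 110 m

v∥ = v cosθ = 2.85×10⁷·cos18° ≈ 2.711×10⁷ m/s.
T = 2πm/(|q|B) = 2π(1.673×10⁻²⁷)/((1.602×10⁻¹⁹)(0.0161)) ≈ 4.076×10⁻⁶ s.
pitch = v∥ T = (2.711×10⁷)(4.076×10⁻⁶) ≈ 110 m.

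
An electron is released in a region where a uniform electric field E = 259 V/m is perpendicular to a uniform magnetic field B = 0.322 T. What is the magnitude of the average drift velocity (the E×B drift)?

The E×B drift speed is v_d = E/B.
v_d = 259/0.322 = 804 m/s.

v_d ≈ 804 m/s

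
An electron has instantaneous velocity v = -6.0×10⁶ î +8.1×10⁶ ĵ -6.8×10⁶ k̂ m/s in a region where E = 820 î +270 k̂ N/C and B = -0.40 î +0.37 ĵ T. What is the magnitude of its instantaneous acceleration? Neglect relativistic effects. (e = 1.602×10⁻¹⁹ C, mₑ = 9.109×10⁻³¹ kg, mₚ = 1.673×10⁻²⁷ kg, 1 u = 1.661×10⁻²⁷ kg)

v×B = (2.52×10⁶, 2.72×10⁶, 1.02×10⁶) N/C.
E + v×B = (2.52×10⁶, 2.72×10⁶, 1.02×10⁶) N/C.
F = q(E + v×B) = (−1.602×10⁻¹⁹ C)·(2.52×10⁶, 2.72×10⁶, 1.02×10⁶) = (-4.03×10⁻¹³, -4.36×10⁻¹³, -1.63×10⁻¹³) N.
|a| = |F|/m = 6.158×10⁻¹³/9.109×10⁻³¹ ≈ 6.76×10¹⁷ m/s².

|a| ≈ 6.76×10¹⁷ m/s²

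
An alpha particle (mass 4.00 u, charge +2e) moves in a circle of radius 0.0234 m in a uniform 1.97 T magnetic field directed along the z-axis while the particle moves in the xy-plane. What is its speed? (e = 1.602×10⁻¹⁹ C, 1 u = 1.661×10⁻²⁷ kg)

v ≈ 2.22×10⁶ m/s

From |q|vB = mv²/r, v = |q|Br/m.
v = (3.204×10⁻¹⁹)(1.97)(0.0234)/6.644×10⁻²⁷ ≈ 2.22×10⁶ m/s.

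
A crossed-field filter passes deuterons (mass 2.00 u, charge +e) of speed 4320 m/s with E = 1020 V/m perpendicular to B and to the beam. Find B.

B = 0.236 T

Balance of forces in the selector: qE = qvB ⇒ B = E/v.
B = 1020/4320 = 0.236 T.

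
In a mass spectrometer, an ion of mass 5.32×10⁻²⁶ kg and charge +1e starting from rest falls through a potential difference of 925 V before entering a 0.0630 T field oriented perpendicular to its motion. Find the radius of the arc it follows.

Acceleration: |q|V = ½mv² ⇒ v = √(2|q|V/m) = √(2·1.602×10⁻¹⁹·925/5.32×10⁻²⁶) ≈ 7.464×10⁴ m/s.
In the field: r = mv/(|q|B) = (5.32×10⁻²⁶)(7.464×10⁴)/((1.602×10⁻¹⁹)(0.0630)) ≈ 0.393 m.

r ≈ 0.393 m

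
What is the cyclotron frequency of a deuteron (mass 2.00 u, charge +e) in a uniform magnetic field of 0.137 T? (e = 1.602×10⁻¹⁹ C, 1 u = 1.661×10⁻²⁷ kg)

f = |q|B/(2πm).
f = (1.602×10⁻¹⁹)(0.137)/(2π·3.322×10⁻²⁷) ≈ 1.05×10⁶ Hz.

f ≈ 1.05×10⁶ Hz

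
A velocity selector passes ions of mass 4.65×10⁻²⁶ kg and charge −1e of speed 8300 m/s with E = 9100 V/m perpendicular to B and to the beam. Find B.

B = 1.1 T

Balance of forces in the selector: qE = qvB ⇒ B = E/v.
B = 9100/8300 = 1.1 T.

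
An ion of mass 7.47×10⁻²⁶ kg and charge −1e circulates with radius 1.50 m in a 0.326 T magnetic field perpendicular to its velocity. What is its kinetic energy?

KE ≈ 2.56×10⁵ eV

v = |q|Br/m, then KE = ½mv² = (qBr)²/(2m).
v = (1.602×10⁻¹⁹)(0.326)(1.50)/7.47×10⁻²⁶ ≈ 1.049×10⁶ m/s.
KE = ½(7.47×10⁻²⁶)(1.049×10⁶)² ≈ 4.11×10⁻¹⁴ J = 2.56×10⁵ eV.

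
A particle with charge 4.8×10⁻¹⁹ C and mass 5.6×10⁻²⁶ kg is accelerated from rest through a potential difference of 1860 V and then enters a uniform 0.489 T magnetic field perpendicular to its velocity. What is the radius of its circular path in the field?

Acceleration: |q|V = ½mv² ⇒ v = √(2|q|V/m) = √(2·4.8×10⁻¹⁹·1860/5.6×10⁻²⁶) ≈ 1.786×10⁵ m/s.
In the field: r = mv/(|q|B) = (5.6×10⁻²⁶)(1.786×10⁵)/((4.8×10⁻¹⁹)(0.489)) ≈ 0.0426 m.

r ≈ 0.0426 m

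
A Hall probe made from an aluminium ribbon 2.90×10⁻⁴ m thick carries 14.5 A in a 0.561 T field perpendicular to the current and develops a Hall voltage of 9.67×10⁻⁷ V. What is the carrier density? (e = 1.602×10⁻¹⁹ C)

From V_H = IB/(n e t), n = IB/(V_H e t).
n = (14.5)(0.561)/((9.67×10⁻⁷)(1.602×10⁻¹⁹)(2.90×10⁻⁴)) ≈ 1.81×10²⁹ m⁻³.

n ≈ 1.81×10²⁹ m⁻³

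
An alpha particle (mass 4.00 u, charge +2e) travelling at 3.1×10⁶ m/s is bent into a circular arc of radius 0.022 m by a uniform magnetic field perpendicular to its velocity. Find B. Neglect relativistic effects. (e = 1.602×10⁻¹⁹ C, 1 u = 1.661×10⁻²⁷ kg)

From |q|vB = mv²/r, B = mv/(|q|r).
B = (6.644×10⁻²⁷)(3.1×10⁶)/((3.204×10⁻¹⁹)(0.022)) ≈ 2.9 T.

B ≈ 2.9 T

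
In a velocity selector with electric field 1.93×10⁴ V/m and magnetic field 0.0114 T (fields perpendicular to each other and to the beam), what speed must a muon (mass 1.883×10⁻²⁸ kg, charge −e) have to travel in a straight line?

v = 1.69×10⁶ m/s

For undeflected motion the electric and magnetic forces balance: qE = qvB.
v = E/B = 1.93×10⁴/0.0114 = 1.69×10⁶ m/s.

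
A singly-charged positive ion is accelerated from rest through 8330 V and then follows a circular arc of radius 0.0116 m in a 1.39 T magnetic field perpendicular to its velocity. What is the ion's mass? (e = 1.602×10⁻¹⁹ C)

Combine |q|V = ½mv² and r = mv/(|q|B): eliminate v to get m = qB²r²/(2V).
m = (1.602×10⁻¹⁹)(1.39)²(0.0116)²/(2·8330) ≈ 2.50×10⁻²⁷ kg.

m ≈ 2.50×10⁻²⁷ kg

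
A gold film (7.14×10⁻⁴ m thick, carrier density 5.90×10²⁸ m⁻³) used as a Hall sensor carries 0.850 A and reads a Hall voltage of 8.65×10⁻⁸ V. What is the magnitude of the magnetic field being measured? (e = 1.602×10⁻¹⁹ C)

From V_H = IB/(n e t), B = V_H n e t / I.
B = (8.65×10⁻⁸)(5.90×10²⁸)(1.602×10⁻¹⁹)(7.14×10⁻⁴)/0.850 ≈ 0.687 T.

B ≈ 0.687 T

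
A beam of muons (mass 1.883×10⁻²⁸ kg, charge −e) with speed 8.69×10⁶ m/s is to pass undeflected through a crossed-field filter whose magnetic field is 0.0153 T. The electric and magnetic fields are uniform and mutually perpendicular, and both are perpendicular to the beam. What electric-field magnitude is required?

E = 1.33×10⁵ V/m

For straight-line motion qE = qvB, so E = vB.
E = 8.69×10⁶ × 0.0153 = 1.33×10⁵ V/m.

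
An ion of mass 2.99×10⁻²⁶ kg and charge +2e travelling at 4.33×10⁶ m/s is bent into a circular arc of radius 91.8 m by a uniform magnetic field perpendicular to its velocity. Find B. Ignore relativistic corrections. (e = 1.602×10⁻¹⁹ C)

B ≈ 4.40×10⁻³ T

From |q|vB = mv²/r, B = mv/(|q|r).
B = (2.99×10⁻²⁶)(4.33×10⁶)/((3.204×10⁻¹⁹)(91.8)) ≈ 4.40×10⁻³ T.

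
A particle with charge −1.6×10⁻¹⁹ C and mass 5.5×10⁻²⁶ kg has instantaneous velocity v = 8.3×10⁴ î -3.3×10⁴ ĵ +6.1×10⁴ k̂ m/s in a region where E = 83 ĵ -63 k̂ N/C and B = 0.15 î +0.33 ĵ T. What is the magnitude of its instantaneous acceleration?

|a| ≈ 1.14×10¹¹ m/s²

v×B = (-2.01×10⁴, 9150, 3.23×10⁴) N/C.
E + v×B = (-2.01×10⁴, 9230, 3.23×10⁴) N/C.
F = q(E + v×B) = (−1.6×10⁻¹⁹ C)·(-2.01×10⁴, 9230, 3.23×10⁴) = (3.22×10⁻¹⁵, -1.48×10⁻¹⁵, -5.16×10⁻¹⁵) N.
|a| = |F|/m = 6.263×10⁻¹⁵/5.5×10⁻²⁶ ≈ 1.14×10¹¹ m/s².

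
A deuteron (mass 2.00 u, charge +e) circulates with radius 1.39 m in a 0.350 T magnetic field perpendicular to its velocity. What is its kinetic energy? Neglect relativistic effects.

KE ≈ 9.14×10⁻¹³ J

v = |q|Br/m, then KE = ½mv² = (qBr)²/(2m).
v = (1.602×10⁻¹⁹)(0.350)(1.39)/3.322×10⁻²⁷ ≈ 2.346×10⁷ m/s.
KE = ½(3.322×10⁻²⁷)(2.346×10⁷)² ≈ 9.14×10⁻¹³ J.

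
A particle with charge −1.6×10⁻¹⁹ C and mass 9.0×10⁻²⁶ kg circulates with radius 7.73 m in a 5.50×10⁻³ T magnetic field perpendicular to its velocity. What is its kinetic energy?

KE ≈ 1600 eV

v = |q|Br/m, then KE = ½mv² = (qBr)²/(2m).
v = (1.6×10⁻¹⁹)(5.50×10⁻³)(7.73)/9.0×10⁻²⁶ ≈ 7.558×10⁴ m/s.
KE = ½(9.0×10⁻²⁶)(7.558×10⁴)² ≈ 2.57×10⁻¹⁶ J = 1600 eV.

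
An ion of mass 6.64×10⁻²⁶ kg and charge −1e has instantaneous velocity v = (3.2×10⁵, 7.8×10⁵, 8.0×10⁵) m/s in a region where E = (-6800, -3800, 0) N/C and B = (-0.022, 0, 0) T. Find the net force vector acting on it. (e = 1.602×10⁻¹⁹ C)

F ≈ (1.09×10⁻¹⁵, 3.43×10⁻¹⁵, -2.75×10⁻¹⁵) N

v×B = (0, -1.76×10⁴, 1.72×10⁴) N/C.
E + v×B = (-6800, -2.14×10⁴, 1.72×10⁴) N/C.
F = q(E + v×B) = (−1.602×10⁻¹⁹ C)·(-6800, -2.14×10⁴, 1.72×10⁴) = (1.09×10⁻¹⁵, 3.43×10⁻¹⁵, -2.75×10⁻¹⁵) N.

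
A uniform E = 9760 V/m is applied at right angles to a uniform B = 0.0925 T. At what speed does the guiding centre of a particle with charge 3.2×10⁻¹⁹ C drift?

In crossed fields the guiding centre drifts at v_d = |E×B|/B² = E/B, independent of charge and mass.
v_d = 9760/0.0925 = 1.06×10⁵ m/s.

v_d ≈ 1.06×10⁵ m/s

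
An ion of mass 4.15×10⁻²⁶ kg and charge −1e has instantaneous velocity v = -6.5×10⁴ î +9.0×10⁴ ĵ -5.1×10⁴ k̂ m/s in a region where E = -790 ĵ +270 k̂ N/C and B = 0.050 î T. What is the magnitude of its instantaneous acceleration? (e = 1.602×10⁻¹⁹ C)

v×B = (0, -2550, -4500) N/C.
E + v×B = (0, -3340, -4230) N/C.
F = q(E + v×B) = (−1.602×10⁻¹⁹ C)·(0, -3340, -4230) = (0, 5.35×10⁻¹⁶, 6.78×10⁻¹⁶) N.
|a| = |F|/m = 8.634×10⁻¹⁶/4.15×10⁻²⁶ ≈ 2.08×10¹⁰ m/s².

|a| ≈ 2.08×10¹⁰ m/s²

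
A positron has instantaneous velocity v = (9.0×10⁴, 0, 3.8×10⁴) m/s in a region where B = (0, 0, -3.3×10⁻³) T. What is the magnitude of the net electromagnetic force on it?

v×B = (0, 297, 0) N/C.
F = q v×B = (1.602×10⁻¹⁹ C)·(0, 297, 0) = (0, 4.76×10⁻¹⁷, 0) N.
|F| = 4.76×10⁻¹⁷ N.

|F| ≈ 4.76×10⁻¹⁷ N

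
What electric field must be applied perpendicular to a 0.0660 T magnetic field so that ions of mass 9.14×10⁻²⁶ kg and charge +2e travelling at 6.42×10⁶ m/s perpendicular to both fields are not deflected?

E = 4.24×10⁵ V/m

For straight-line motion qE = qvB, so E = vB.
E = 6.42×10⁶ × 0.0660 = 4.24×10⁵ V/m.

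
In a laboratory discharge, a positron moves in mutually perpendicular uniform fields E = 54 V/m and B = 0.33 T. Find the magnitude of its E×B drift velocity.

v_d ≈ 160 m/s

The E×B drift speed is v_d = E/B.
v_d = 54/0.33 = 160 m/s.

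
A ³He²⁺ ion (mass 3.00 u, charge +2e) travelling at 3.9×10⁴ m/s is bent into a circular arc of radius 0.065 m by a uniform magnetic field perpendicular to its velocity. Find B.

From |q|vB = mv²/r, B = mv/(|q|r).
B = (4.983×10⁻²⁷)(3.9×10⁴)/((3.204×10⁻¹⁹)(0.065)) ≈ 9.3×10⁻³ T.

B ≈ 9.3×10⁻³ T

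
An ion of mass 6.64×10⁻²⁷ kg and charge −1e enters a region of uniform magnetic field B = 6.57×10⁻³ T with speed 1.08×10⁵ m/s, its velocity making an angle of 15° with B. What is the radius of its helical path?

r ≈ 0.176 m

v⊥ = v sinθ = 1.08×10⁵·sin15° ≈ 2.795×10⁴ m/s.
r = m v⊥/(|q|B) = (6.64×10⁻²⁷)(2.795×10⁴)/((1.602×10⁻¹⁹)(6.57×10⁻³)) ≈ 0.176 m.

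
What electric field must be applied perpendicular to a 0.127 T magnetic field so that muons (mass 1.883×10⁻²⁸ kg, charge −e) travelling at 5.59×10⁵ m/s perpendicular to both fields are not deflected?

For straight-line motion qE = qvB, so E = vB.
E = 5.59×10⁵ × 0.127 = 7.10×10⁴ V/m.

E = 7.10×10⁴ V/m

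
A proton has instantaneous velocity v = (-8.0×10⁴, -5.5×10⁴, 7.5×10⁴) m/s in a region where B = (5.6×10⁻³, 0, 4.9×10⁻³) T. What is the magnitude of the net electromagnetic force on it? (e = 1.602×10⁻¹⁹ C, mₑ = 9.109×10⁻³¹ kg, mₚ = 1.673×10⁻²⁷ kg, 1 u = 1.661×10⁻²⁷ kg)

|F| ≈ 1.46×10⁻¹⁶ N

v×B = (-270, 812, 308) N/C.
F = q v×B = (1.602×10⁻¹⁹ C)·(-270, 812, 308) = (-4.32×10⁻¹⁷, 1.30×10⁻¹⁶, 4.93×10⁻¹⁷) N.
|F| = 1.46×10⁻¹⁶ N.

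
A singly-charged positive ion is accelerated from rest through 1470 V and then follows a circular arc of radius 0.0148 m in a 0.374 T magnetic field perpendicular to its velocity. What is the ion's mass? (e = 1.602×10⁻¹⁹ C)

Combine |q|V = ½mv² and r = mv/(|q|B): eliminate v to get m = qB²r²/(2V).
m = (1.602×10⁻¹⁹)(0.374)²(0.0148)²/(2·1470) ≈ 1.67×10⁻²⁷ kg.

m ≈ 1.67×10⁻²⁷ kg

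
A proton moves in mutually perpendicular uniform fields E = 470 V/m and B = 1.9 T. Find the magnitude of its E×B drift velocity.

v_d ≈ 250 m/s

The steady drift has the magnetic force balancing the electric force, so v_d = E/B.
v_d = 470/1.9 = 250 m/s.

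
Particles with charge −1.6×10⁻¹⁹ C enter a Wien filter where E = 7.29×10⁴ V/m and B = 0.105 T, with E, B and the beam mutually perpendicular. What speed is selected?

Zero net Lorentz force requires |qE| = |q v×B|, i.e. E = vB.
v = E/B = 7.29×10⁴/0.105 = 6.94×10⁵ m/s.

v = 6.94×10⁵ m/s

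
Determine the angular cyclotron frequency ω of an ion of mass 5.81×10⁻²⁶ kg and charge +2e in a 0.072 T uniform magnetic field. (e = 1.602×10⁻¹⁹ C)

ω ≈ 4.0×10⁵ rad/s

ω = |q|B/m.
ω = (3.204×10⁻¹⁹)(0.072)/5.81×10⁻²⁶ ≈ 4.0×10⁵ rad/s.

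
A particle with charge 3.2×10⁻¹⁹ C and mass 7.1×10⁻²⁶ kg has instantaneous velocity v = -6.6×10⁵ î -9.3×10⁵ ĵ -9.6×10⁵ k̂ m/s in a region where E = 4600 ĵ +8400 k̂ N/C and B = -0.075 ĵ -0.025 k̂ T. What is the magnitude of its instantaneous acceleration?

v×B = (-4.88×10⁴, -1.65×10⁴, 4.95×10⁴) N/C.
E + v×B = (-4.88×10⁴, -1.19×10⁴, 5.79×10⁴) N/C.
F = q(E + v×B) = (3.2×10⁻¹⁹ C)·(-4.88×10⁴, -1.19×10⁴, 5.79×10⁴) = (-1.56×10⁻¹⁴, -3.81×10⁻¹⁵, 1.85×10⁻¹⁴) N.
|a| = |F|/m = 2.452×10⁻¹⁴/7.1×10⁻²⁶ ≈ 3.45×10¹¹ m/s².

|a| ≈ 3.45×10¹¹ m/s²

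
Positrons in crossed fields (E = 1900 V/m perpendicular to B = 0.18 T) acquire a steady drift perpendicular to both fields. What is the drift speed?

The steady drift has the magnetic force balancing the electric force, so v_d = E/B.
v_d = 1900/0.18 = 1.1×10⁴ m/s.

v_d ≈ 1.1×10⁴ m/s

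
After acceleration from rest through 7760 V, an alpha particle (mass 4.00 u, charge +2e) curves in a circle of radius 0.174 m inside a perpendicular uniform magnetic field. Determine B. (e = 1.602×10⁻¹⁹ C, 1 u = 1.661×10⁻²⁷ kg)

B ≈ 0.103 T

v = √(2|q|V/m) = √(2·3.204×10⁻¹⁹·7760/6.644×10⁻²⁷) ≈ 8.651×10⁵ m/s.
B = mv/(|q|r) = (6.644×10⁻²⁷)(8.651×10⁵)/((3.204×10⁻¹⁹)(0.174)) ≈ 0.103 T.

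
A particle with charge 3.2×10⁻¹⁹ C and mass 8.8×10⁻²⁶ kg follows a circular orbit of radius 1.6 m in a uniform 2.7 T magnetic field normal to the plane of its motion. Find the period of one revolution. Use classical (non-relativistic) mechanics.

T ≈ 6.4×10⁻⁷ s

The cyclotron period depends only on m, q, B: T = 2πm/(|q|B).
T = 2π(8.8×10⁻²⁶)/((3.2×10⁻¹⁹)(2.7)) ≈ 6.4×10⁻⁷ s.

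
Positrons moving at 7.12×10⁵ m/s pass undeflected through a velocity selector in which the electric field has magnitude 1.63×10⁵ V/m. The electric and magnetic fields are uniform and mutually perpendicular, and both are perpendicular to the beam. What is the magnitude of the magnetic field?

Balance of forces in the selector: qE = qvB ⇒ B = E/v.
B = 1.63×10⁵/7.12×10⁵ = 0.229 T.

B = 0.229 T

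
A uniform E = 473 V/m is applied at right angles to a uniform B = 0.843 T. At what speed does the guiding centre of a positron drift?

In crossed fields the guiding centre drifts at v_d = |E×B|/B² = E/B, independent of charge and mass.
v_d = 473/0.843 = 561 m/s.

v_d ≈ 561 m/s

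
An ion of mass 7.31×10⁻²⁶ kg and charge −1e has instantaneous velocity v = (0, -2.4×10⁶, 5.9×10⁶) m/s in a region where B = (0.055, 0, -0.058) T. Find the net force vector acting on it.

v×B = (1.39×10⁵, 3.24×10⁵, 1.32×10⁵) N/C.
F = q v×B = (−1.602×10⁻¹⁹ C)·(1.39×10⁵, 3.24×10⁵, 1.32×10⁵) = (-2.23×10⁻¹⁴, -5.20×10⁻¹⁴, -2.11×10⁻¹⁴) N.

F ≈ (-2.23×10⁻¹⁴, -5.20×10⁻¹⁴, -2.11×10⁻¹⁴) N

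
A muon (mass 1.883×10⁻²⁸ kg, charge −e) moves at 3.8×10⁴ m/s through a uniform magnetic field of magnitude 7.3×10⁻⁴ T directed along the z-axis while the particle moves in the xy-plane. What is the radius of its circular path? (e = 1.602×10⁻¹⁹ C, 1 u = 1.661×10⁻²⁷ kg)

The magnetic force provides the centripetal force: |q|vB = mv²/r.
r = mv/(|q|B) = (1.883×10⁻²⁸)(3.8×10⁴)/((1.602×10⁻¹⁹)(7.3×10⁻⁴)) ≈ 0.061 m.

r ≈ 0.061 m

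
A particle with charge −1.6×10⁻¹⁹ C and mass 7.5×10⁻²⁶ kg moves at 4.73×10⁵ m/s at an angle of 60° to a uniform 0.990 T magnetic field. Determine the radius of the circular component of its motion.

r ≈ 0.194 m

v⊥ = v sinθ = 4.73×10⁵·sin60° ≈ 4.096×10⁵ m/s.
r = m v⊥/(|q|B) = (7.5×10⁻²⁶)(4.096×10⁵)/((1.6×10⁻¹⁹)(0.990)) ≈ 0.194 m.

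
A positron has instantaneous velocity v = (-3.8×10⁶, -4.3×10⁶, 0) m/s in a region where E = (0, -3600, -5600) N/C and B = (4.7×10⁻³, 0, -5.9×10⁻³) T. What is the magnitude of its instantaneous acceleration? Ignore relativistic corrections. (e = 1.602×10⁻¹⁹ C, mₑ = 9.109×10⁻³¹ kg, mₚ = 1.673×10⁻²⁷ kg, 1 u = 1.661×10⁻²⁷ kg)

|a| ≈ 6.89×10¹⁵ m/s²

v×B = (2.54×10⁴, -2.24×10⁴, 2.02×10⁴) N/C.
E + v×B = (2.54×10⁴, -2.60×10⁴, 1.46×10⁴) N/C.
F = q(E + v×B) = (1.602×10⁻¹⁹ C)·(2.54×10⁴, -2.60×10⁴, 1.46×10⁴) = (4.06×10⁻¹⁵, -4.17×10⁻¹⁵, 2.34×10⁻¹⁵) N.
|a| = |F|/m = 6.275×10⁻¹⁵/9.109×10⁻³¹ ≈ 6.89×10¹⁵ m/s².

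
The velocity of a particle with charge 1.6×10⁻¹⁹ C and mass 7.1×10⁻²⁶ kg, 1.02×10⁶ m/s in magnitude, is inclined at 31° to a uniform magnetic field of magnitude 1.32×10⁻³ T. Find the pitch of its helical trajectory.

p ≈ 1850 m

v∥ = v cosθ = 1.02×10⁶·cos31° ≈ 8.743×10⁵ m/s.
T = 2πm/(|q|B) = 2π(7.1×10⁻²⁶)/((1.6×10⁻¹⁹)(1.32×10⁻³)) ≈ 2.112×10⁻³ s.
pitch = v∥ T = (8.743×10⁵)(2.112×10⁻³) ≈ 1850 m.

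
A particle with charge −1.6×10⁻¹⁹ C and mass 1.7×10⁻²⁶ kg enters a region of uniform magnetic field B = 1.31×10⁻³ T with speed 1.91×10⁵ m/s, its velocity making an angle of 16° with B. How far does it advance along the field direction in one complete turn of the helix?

p ≈ 93.6 m

v∥ = v cosθ = 1.91×10⁵·cos16° ≈ 1.836×10⁵ m/s.
T = 2πm/(|q|B) = 2π(1.7×10⁻²⁶)/((1.6×10⁻¹⁹)(1.31×10⁻³)) ≈ 5.096×10⁻⁴ s.
pitch = v∥ T = (1.836×10⁵)(5.096×10⁻⁴) ≈ 93.6 m.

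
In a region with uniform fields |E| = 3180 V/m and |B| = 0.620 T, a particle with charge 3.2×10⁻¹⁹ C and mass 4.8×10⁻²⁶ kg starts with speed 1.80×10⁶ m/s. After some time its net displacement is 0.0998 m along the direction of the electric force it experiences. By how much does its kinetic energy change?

The magnetic force is always ⟂ v and does no work; only the electric force changes KE.
ΔKE = F_E · d = |q|E d = (3.2×10⁻¹⁹)(3180)(0.0998) ≈ 1.02×10⁻¹⁶ J.

ΔKE ≈ 1.02×10⁻¹⁶ J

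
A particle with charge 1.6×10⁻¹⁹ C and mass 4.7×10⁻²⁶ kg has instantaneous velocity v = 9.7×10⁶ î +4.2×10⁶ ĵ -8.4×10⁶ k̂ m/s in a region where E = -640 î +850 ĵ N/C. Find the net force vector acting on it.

Only an electric field acts, so F = qE = (1.6×10⁻¹⁹ C)·(-640, 850, 0) = (-1.02×10⁻¹⁶, 1.36×10⁻¹⁶, 0) N.

F ≈ (-1.02×10⁻¹⁶, 1.36×10⁻¹⁶, 0) N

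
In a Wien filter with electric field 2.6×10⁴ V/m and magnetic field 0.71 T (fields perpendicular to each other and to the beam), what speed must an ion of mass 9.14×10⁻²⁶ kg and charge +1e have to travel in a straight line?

For undeflected motion the electric and magnetic forces balance: qE = qvB.
v = E/B = 2.6×10⁴/0.71 = 3.7×10⁴ m/s.

v = 3.7×10⁴ m/s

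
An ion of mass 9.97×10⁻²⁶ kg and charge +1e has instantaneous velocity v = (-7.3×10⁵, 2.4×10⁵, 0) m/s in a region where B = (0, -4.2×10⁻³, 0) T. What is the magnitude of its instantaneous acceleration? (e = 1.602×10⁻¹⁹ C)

|a| ≈ 4.93×10⁹ m/s²

v×B = (0, 0, 3070) N/C.
F = q v×B = (1.602×10⁻¹⁹ C)·(0, 0, 3070) = (0, 0, 4.91×10⁻¹⁶) N.
|a| = |F|/m = 4.912×10⁻¹⁶/9.97×10⁻²⁶ ≈ 4.93×10⁹ m/s².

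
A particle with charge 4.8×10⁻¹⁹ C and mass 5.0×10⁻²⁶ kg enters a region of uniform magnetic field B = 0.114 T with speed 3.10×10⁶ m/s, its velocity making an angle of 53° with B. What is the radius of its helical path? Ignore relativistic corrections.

r ≈ 2.26 m

v⊥ = v sinθ = 3.10×10⁶·sin53° ≈ 2.476×10⁶ m/s.
r = m v⊥/(|q|B) = (5.0×10⁻²⁶)(2.476×10⁶)/((4.8×10⁻¹⁹)(0.114)) ≈ 2.26 m.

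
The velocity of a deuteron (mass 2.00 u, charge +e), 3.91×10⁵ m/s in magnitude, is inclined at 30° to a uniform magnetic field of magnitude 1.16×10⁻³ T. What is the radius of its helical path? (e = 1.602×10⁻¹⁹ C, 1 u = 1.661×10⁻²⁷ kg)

v⊥ = v sinθ = 3.91×10⁵·sin30° ≈ 1.955×10⁵ m/s.
r = m v⊥/(|q|B) = (3.322×10⁻²⁷)(1.955×10⁵)/((1.602×10⁻¹⁹)(1.16×10⁻³)) ≈ 3.49 m.

r ≈ 3.49 m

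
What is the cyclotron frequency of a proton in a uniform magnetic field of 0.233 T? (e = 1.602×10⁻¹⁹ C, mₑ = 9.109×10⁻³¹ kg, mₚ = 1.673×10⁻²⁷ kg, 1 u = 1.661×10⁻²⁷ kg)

f = |q|B/(2πm).
f = (1.602×10⁻¹⁹)(0.233)/(2π·1.673×10⁻²⁷) ≈ 3.55×10⁶ Hz.

f ≈ 3.55×10⁶ Hz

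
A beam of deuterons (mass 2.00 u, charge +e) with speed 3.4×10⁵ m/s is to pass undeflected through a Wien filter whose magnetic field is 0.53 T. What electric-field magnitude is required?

E = 1.8×10⁵ V/m

For straight-line motion qE = qvB, so E = vB.
E = 3.4×10⁵ × 0.53 = 1.8×10⁵ V/m.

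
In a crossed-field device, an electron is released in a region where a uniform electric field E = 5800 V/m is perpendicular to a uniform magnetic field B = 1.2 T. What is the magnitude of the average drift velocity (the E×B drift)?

In crossed fields the guiding centre drifts at v_d = |E×B|/B² = E/B, independent of charge and mass.
v_d = 5800/1.2 = 4800 m/s.

v_d ≈ 4800 m/s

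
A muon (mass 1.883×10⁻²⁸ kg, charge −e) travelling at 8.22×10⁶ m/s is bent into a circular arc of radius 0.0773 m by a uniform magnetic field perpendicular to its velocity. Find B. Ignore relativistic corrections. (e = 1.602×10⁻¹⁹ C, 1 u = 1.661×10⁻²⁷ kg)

B ≈ 0.125 T

From |q|vB = mv²/r, B = mv/(|q|r).
B = (1.883×10⁻²⁸)(8.22×10⁶)/((1.602×10⁻¹⁹)(0.0773)) ≈ 0.125 T.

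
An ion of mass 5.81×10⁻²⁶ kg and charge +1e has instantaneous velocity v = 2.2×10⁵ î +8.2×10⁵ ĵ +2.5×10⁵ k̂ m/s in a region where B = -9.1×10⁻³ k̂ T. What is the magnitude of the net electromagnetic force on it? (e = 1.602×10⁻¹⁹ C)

v×B = (-7460, 2000, 0) N/C.
F = q v×B = (1.602×10⁻¹⁹ C)·(-7460, 2000, 0) = (-1.20×10⁻¹⁵, 3.21×10⁻¹⁶, 0) N.
|F| = 1.24×10⁻¹⁵ N.

|F| ≈ 1.24×10⁻¹⁵ N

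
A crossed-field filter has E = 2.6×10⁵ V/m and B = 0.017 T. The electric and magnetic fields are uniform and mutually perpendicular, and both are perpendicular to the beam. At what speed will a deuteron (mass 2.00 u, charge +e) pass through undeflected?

v = 1.5×10⁷ m/s

Straight-line motion ⇒ electric and magnetic forces cancel, so E = vB.
v = E/B = 2.6×10⁵/0.017 = 1.5×10⁷ m/s.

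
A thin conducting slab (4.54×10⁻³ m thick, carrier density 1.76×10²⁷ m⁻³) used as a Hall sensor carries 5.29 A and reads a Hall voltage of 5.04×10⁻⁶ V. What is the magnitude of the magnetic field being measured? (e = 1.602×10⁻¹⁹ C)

From V_H = IB/(n e t), B = V_H n e t / I.
B = (5.04×10⁻⁶)(1.76×10²⁷)(1.602×10⁻¹⁹)(4.54×10⁻³)/5.29 ≈ 1.22 T.

B ≈ 1.22 T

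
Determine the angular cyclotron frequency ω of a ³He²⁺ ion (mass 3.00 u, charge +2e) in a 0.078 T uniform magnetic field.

ω ≈ 5.0×10⁶ rad/s

ω = |q|B/m.
ω = (3.204×10⁻¹⁹)(0.078)/4.983×10⁻²⁷ ≈ 5.0×10⁶ rad/s.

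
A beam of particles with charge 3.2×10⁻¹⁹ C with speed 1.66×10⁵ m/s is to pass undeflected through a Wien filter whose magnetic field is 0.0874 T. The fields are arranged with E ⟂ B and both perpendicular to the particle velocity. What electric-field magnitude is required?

For straight-line motion qE = qvB, so E = vB.
E = 1.66×10⁵ × 0.0874 = 1.45×10⁴ V/m.

E = 1.45×10⁴ V/m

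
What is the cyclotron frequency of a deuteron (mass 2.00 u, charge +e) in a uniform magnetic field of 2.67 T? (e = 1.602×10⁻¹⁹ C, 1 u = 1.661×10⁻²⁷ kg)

f ≈ 2.05×10⁷ Hz

f = |q|B/(2πm).
f = (1.602×10⁻¹⁹)(2.67)/(2π·3.322×10⁻²⁷) ≈ 2.05×10⁷ Hz.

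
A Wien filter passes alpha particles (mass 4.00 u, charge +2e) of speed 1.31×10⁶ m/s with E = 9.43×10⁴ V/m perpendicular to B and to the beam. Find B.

Balance of forces in the selector: qE = qvB ⇒ B = E/v.
B = 9.43×10⁴/1.31×10⁶ = 0.0720 T.

B = 0.0720 T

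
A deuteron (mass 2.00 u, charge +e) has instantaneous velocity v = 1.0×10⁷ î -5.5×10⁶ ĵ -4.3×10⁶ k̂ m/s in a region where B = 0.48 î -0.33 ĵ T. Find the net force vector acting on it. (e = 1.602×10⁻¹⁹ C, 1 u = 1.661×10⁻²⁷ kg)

v×B = (-1.42×10⁶, -2.06×10⁶, -6.60×10⁵) N/C.
F = q v×B = (1.602×10⁻¹⁹ C)·(-1.42×10⁶, -2.06×10⁶, -6.60×10⁵) = (-2.27×10⁻¹³, -3.31×10⁻¹³, -1.06×10⁻¹³) N.

F ≈ (-2.27×10⁻¹³, -3.31×10⁻¹³, -1.06×10⁻¹³) N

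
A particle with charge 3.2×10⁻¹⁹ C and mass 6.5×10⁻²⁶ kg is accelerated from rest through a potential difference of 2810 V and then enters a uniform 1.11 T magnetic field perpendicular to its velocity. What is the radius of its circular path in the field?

r ≈ 0.0304 m

Acceleration: |q|V = ½mv² ⇒ v = √(2|q|V/m) = √(2·3.2×10⁻¹⁹·2810/6.5×10⁻²⁶) ≈ 1.663×10⁵ m/s.
In the field: r = mv/(|q|B) = (6.5×10⁻²⁶)(1.663×10⁵)/((3.2×10⁻¹⁹)(1.11)) ≈ 0.0304 m.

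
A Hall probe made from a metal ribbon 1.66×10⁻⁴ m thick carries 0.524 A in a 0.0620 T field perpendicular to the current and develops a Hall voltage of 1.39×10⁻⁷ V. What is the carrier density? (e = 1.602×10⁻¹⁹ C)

n ≈ 8.79×10²⁷ m⁻³

From V_H = IB/(n e t), n = IB/(V_H e t).
n = (0.524)(0.0620)/((1.39×10⁻⁷)(1.602×10⁻¹⁹)(1.66×10⁻⁴)) ≈ 8.79×10²⁷ m⁻³.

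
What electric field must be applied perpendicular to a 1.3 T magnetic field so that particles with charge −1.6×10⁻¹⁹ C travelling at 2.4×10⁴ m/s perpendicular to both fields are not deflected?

E = 3.1×10⁴ V/m

For straight-line motion qE = qvB, so E = vB.
E = 2.4×10⁴ × 1.3 = 3.1×10⁴ V/m.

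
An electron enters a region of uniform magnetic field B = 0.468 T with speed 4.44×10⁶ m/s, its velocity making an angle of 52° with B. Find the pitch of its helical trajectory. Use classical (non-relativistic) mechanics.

v∥ = v cosθ = 4.44×10⁶·cos52° ≈ 2.734×10⁶ m/s.
T = 2πm/(|q|B) = 2π(9.109×10⁻³¹)/((1.602×10⁻¹⁹)(0.468)) ≈ 7.634×10⁻¹¹ s.
pitch = v∥ T = (2.734×10⁶)(7.634×10⁻¹¹) ≈ 2.09×10⁻⁴ m.

p ≈ 2.09×10⁻⁴ m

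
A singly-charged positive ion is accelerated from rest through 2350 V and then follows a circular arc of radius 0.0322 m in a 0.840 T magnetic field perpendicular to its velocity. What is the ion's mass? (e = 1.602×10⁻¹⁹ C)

Combine |q|V = ½mv² and r = mv/(|q|B): eliminate v to get m = qB²r²/(2V).
m = (1.602×10⁻¹⁹)(0.840)²(0.0322)²/(2·2350) ≈ 2.49×10⁻²⁶ kg.

m ≈ 2.49×10⁻²⁶ kg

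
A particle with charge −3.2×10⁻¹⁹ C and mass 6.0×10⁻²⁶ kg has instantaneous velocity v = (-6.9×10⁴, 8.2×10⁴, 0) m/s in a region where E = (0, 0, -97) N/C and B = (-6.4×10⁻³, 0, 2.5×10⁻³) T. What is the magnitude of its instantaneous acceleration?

|a| ≈ 2.69×10⁹ m/s²

v×B = (205, 172, 525) N/C.
E + v×B = (205, 172, 428) N/C.
F = q(E + v×B) = (−3.2×10⁻¹⁹ C)·(205, 172, 428) = (-6.56×10⁻¹⁷, -5.52×10⁻¹⁷, -1.37×10⁻¹⁶) N.
|a| = |F|/m = 1.615×10⁻¹⁶/6.0×10⁻²⁶ ≈ 2.69×10⁹ m/s².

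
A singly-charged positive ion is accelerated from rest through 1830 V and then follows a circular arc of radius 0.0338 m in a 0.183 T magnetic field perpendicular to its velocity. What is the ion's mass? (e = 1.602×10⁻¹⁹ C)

Combine |q|V = ½mv² and r = mv/(|q|B): eliminate v to get m = qB²r²/(2V).
m = (1.602×10⁻¹⁹)(0.183)²(0.0338)²/(2·1830) ≈ 1.67×10⁻²⁷ kg.

m ≈ 1.67×10⁻²⁷ kg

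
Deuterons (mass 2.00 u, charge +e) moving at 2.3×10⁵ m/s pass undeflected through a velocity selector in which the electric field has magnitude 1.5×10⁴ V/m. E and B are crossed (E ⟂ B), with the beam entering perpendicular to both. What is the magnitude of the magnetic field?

Balance of forces in the selector: qE = qvB ⇒ B = E/v.
B = 1.5×10⁴/2.3×10⁵ = 0.065 T.

B = 0.065 T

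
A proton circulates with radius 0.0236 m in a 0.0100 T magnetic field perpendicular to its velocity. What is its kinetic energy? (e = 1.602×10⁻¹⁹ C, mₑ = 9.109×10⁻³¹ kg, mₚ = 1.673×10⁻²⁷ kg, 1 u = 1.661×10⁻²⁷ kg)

v = |q|Br/m, then KE = ½mv² = (qBr)²/(2m).
v = (1.602×10⁻¹⁹)(0.0100)(0.0236)/1.673×10⁻²⁷ ≈ 2.260×10⁴ m/s.
KE = ½(1.673×10⁻²⁷)(2.260×10⁴)² ≈ 4.27×10⁻¹⁹ J = 2.67 eV.

KE ≈ 2.67 eV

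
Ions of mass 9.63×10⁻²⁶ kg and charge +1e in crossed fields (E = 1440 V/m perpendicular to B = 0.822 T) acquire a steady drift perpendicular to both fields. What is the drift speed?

v_d ≈ 1750 m/s

The steady drift has the magnetic force balancing the electric force, so v_d = E/B.
v_d = 1440/0.822 = 1750 m/s.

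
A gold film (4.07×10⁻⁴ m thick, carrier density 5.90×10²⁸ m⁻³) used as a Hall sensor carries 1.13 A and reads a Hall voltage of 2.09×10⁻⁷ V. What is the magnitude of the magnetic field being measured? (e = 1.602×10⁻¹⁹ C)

B ≈ 0.712 T

From V_H = IB/(n e t), B = V_H n e t / I.
B = (2.09×10⁻⁷)(5.90×10²⁸)(1.602×10⁻¹⁹)(4.07×10⁻⁴)/1.13 ≈ 0.712 T.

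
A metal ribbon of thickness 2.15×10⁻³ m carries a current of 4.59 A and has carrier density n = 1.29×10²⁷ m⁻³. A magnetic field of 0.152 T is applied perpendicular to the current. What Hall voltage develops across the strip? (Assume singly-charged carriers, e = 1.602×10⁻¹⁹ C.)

V_H ≈ 1.57×10⁻⁶ V

V_H = IB/(n e t).
V_H = (4.59)(0.152)/((1.29×10²⁷)(1.602×10⁻¹⁹)(2.15×10⁻³)) ≈ 1.57×10⁻⁶ V.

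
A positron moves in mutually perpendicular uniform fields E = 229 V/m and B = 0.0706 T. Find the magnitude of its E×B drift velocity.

The E×B drift speed is v_d = E/B.
v_d = 229/0.0706 = 3240 m/s.

v_d ≈ 3240 m/s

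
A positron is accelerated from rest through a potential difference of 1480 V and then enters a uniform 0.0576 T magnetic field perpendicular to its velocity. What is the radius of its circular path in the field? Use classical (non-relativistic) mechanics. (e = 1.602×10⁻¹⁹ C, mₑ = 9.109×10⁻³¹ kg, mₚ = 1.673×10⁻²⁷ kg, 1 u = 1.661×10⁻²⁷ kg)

Acceleration: |q|V = ½mv² ⇒ v = √(2|q|V/m) = √(2·1.602×10⁻¹⁹·1480/9.109×10⁻³¹) ≈ 2.282×10⁷ m/s.
In the field: r = mv/(|q|B) = (9.109×10⁻³¹)(2.282×10⁷)/((1.602×10⁻¹⁹)(0.0576)) ≈ 2.25×10⁻³ m.

r ≈ 2.25×10⁻³ m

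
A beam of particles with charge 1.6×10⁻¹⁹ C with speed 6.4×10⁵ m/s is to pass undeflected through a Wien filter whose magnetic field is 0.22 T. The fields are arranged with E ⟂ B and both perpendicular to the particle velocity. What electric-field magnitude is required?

For straight-line motion qE = qvB, so E = vB.
E = 6.4×10⁵ × 0.22 = 1.4×10⁵ V/m.

E = 1.4×10⁵ V/m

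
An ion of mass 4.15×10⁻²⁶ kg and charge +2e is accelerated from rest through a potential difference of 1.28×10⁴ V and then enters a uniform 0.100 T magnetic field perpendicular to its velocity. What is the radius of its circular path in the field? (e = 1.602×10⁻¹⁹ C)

r ≈ 0.576 m

Acceleration: |q|V = ½mv² ⇒ v = √(2|q|V/m) = √(2·3.204×10⁻¹⁹·1.28×10⁴/4.15×10⁻²⁶) ≈ 4.446×10⁵ m/s.
In the field: r = mv/(|q|B) = (4.15×10⁻²⁶)(4.446×10⁵)/((3.204×10⁻¹⁹)(0.100)) ≈ 0.576 m.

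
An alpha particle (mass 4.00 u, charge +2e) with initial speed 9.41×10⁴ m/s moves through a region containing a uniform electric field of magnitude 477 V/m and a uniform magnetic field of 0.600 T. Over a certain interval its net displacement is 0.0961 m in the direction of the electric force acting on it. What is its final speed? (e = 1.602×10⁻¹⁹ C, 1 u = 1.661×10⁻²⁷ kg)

v_f ≈ 1.15×10⁵ m/s

B does no work; ΔKE = |q|E d.
½mv_f² = ½mv₀² + |q|Ed = ½(6.644×10⁻²⁷)(9.41×10⁴)² + (3.204×10⁻¹⁹)(477)(0.0961) ≈ 2.942×10⁻¹⁷ J + 1.469×10⁻¹⁷ J ≈ 4.410×10⁻¹⁷ J.
v_f = √(2·4.410×10⁻¹⁷/6.644×10⁻²⁷) ≈ 1.15×10⁵ m/s.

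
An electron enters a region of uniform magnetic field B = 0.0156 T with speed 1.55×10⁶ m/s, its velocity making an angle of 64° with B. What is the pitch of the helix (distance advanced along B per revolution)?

v∥ = v cosθ = 1.55×10⁶·cos64° ≈ 6.795×10⁵ m/s.
T = 2πm/(|q|B) = 2π(9.109×10⁻³¹)/((1.602×10⁻¹⁹)(0.0156)) ≈ 2.290×10⁻⁹ s.
pitch = v∥ T = (6.795×10⁵)(2.290×10⁻⁹) ≈ 1.56×10⁻³ m.

p ≈ 1.56×10⁻³ m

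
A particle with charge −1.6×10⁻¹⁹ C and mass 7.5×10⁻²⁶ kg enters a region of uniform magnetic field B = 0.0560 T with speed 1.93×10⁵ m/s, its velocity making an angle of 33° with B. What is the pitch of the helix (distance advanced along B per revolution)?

v∥ = v cosθ = 1.93×10⁵·cos33° ≈ 1.619×10⁵ m/s.
T = 2πm/(|q|B) = 2π(7.5×10⁻²⁶)/((1.6×10⁻¹⁹)(0.0560)) ≈ 5.259×10⁻⁵ s.
pitch = v∥ T = (1.619×10⁵)(5.259×10⁻⁵) ≈ 8.51 m.

p ≈ 8.51 m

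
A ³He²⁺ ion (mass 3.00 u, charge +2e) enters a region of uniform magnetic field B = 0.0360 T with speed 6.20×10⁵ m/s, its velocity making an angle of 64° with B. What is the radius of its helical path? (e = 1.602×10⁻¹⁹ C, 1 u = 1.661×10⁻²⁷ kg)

v⊥ = v sinθ = 6.20×10⁵·sin64° ≈ 5.573×10⁵ m/s.
r = m v⊥/(|q|B) = (4.983×10⁻²⁷)(5.573×10⁵)/((3.204×10⁻¹⁹)(0.0360)) ≈ 0.241 m.

r ≈ 0.241 m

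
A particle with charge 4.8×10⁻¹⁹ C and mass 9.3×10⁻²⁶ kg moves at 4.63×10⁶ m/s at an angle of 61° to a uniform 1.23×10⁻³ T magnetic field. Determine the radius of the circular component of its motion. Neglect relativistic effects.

v⊥ = v sinθ = 4.63×10⁶·sin61° ≈ 4.049×10⁶ m/s.
r = m v⊥/(|q|B) = (9.3×10⁻²⁶)(4.049×10⁶)/((4.8×10⁻¹⁹)(1.23×10⁻³)) ≈ 638 m.

r ≈ 638 m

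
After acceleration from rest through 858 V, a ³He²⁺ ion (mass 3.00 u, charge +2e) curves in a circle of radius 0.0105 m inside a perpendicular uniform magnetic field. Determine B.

B ≈ 0.492 T

v = √(2|q|V/m) = √(2·3.204×10⁻¹⁹·858/4.983×10⁻²⁷) ≈ 3.322×10⁵ m/s.
B = mv/(|q|r) = (4.983×10⁻²⁷)(3.322×10⁵)/((3.204×10⁻¹⁹)(0.0105)) ≈ 0.492 T.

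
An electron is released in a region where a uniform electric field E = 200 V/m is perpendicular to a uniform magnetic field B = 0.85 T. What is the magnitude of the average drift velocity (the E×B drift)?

The E×B drift speed is v_d = E/B.
v_d = 200/0.85 = 240 m/s.

v_d ≈ 240 m/s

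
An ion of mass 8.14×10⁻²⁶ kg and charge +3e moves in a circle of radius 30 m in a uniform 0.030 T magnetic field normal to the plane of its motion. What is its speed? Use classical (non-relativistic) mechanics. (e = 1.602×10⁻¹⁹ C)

v ≈ 5.3×10⁶ m/s

From |q|vB = mv²/r, v = |q|Br/m.
v = (4.806×10⁻¹⁹)(0.030)(30)/8.14×10⁻²⁶ ≈ 5.3×10⁶ m/s.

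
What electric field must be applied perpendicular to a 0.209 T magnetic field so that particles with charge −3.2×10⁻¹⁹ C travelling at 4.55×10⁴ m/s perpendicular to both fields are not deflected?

For straight-line motion qE = qvB, so E = vB.
E = 4.55×10⁴ × 0.209 = 9510 V/m.

E = 9510 V/m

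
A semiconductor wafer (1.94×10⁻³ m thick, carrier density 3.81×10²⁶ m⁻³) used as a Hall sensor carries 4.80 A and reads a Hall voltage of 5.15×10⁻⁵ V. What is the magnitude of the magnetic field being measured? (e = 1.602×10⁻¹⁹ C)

B ≈ 1.27 T

From V_H = IB/(n e t), B = V_H n e t / I.
B = (5.15×10⁻⁵)(3.81×10²⁶)(1.602×10⁻¹⁹)(1.94×10⁻³)/4.80 ≈ 1.27 T.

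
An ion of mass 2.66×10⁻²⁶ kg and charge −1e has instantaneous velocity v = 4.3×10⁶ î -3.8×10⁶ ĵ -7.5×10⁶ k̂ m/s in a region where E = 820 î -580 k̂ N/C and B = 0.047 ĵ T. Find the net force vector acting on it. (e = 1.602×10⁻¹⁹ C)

v×B = (3.52×10⁵, 0, 2.02×10⁵) N/C.
E + v×B = (3.53×10⁵, 0, 2.02×10⁵) N/C.
F = q(E + v×B) = (−1.602×10⁻¹⁹ C)·(3.53×10⁵, 0, 2.02×10⁵) = (-5.66×10⁻¹⁴, 0, -3.23×10⁻¹⁴) N.

F ≈ (-5.66×10⁻¹⁴, 0, -3.23×10⁻¹⁴) N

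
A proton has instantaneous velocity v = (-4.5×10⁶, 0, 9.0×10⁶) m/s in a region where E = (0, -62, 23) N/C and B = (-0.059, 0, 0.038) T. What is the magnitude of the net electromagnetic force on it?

v×B = (0, -3.60×10⁵, 0) N/C.
E + v×B = (0, -3.60×10⁵, 23.0) N/C.
F = q(E + v×B) = (1.602×10⁻¹⁹ C)·(0, -3.60×10⁵, 23.0) = (0, -5.77×10⁻¹⁴, 3.68×10⁻¹⁸) N.
|F| = 5.77×10⁻¹⁴ N.

|F| ≈ 5.77×10⁻¹⁴ N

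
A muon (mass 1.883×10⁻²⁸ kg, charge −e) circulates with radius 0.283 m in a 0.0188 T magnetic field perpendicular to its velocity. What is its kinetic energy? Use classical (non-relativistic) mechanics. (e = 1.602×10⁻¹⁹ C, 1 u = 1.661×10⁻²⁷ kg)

KE ≈ 1.93×10⁻¹⁵ J

v = |q|Br/m, then KE = ½mv² = (qBr)²/(2m).
v = (1.602×10⁻¹⁹)(0.0188)(0.283)/1.883×10⁻²⁸ ≈ 4.526×10⁶ m/s.
KE = ½(1.883×10⁻²⁸)(4.526×10⁶)² ≈ 1.93×10⁻¹⁵ J.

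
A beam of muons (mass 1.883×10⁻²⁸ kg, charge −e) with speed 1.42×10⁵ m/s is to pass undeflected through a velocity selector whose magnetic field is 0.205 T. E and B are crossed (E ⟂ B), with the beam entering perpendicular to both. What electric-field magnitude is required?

For straight-line motion qE = qvB, so E = vB.
E = 1.42×10⁵ × 0.205 = 2.91×10⁴ V/m.

E = 2.91×10⁴ V/m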